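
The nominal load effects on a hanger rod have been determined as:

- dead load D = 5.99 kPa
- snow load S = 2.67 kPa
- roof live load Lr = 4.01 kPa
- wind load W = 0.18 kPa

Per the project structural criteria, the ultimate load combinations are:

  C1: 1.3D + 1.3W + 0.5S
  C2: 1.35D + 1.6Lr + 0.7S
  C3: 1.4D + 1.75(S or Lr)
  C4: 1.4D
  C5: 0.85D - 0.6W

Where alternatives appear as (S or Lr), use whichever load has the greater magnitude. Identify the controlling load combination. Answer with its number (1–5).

(S or Lr) → Lr = 4.01 kPa.
C1: 1.3(5.99) + 1.3(0.18) + 0.5(2.67) = 9.36
C2: 1.35(5.99) + 1.6(4.01) + 0.7(2.67) = 16.37
C3: 1.4(5.99) + 1.75(4.01) = 15.40
C4: 1.4(5.99) = 8.39
C5: 0.85(5.99) - 0.6(0.18) = 4.98
The largest value is 16.37 kPa from combination 2.

Combination 2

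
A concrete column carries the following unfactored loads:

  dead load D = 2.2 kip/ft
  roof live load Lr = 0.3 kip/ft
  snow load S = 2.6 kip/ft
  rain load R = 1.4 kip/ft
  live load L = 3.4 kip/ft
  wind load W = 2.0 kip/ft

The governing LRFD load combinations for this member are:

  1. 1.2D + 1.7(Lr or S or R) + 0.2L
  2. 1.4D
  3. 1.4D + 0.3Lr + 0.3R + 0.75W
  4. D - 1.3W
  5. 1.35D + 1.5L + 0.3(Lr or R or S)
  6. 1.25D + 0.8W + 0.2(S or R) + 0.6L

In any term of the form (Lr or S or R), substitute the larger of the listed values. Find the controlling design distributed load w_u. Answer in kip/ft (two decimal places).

(Lr or S or R) → S = 2.6 kip/ft; (Lr or R or S) → S = 2.6 kip/ft; (S or R) → S = 2.6 kip/ft.
1. 1.2(2.2) + 1.7(2.6) + 0.2(3.4) = 7.74
2. 1.4(2.2) = 3.08
3. 1.4(2.2) + 0.3(0.3) + 0.3(1.4) + 0.75(2.0) = 5.09
4. 1.0(2.2) - 1.3(2.0) = -0.40
5. 1.35(2.2) + 1.5(3.4) + 0.3(2.6) = 8.85
6. 1.25(2.2) + 0.8(2.0) + 0.2(2.6) + 0.6(3.4) = 6.91
Maximum is from combination 5.

8.85 kip/ft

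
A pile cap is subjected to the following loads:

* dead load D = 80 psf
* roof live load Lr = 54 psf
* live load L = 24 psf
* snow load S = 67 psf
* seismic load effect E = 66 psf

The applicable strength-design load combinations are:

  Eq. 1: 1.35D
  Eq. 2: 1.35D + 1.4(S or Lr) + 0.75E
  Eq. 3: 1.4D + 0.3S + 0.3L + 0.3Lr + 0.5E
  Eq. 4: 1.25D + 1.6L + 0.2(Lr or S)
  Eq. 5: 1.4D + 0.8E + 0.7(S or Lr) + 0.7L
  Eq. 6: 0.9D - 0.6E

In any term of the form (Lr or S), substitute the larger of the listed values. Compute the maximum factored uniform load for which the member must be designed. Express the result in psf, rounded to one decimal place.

251.3 psf

(S or Lr) → S = 67 psf; (Lr or S) → S = 67 psf.
Eq. 1: 1.35(80) = 108.0
Eq. 2: 1.35(80) + 1.4(67) + 0.75(66) = 251.3
Eq. 3: 1.4(80) + 0.3(67) + 0.3(24) + 0.3(54) + 0.5(66) = 188.5
Eq. 4: 1.25(80) + 1.6(24) + 0.2(67) = 151.8
Eq. 5: 1.4(80) + 0.8(66) + 0.7(67) + 0.7(24) = 228.5
Eq. 6: 0.9(80) - 0.6(66) = 32.4
The controlling combination is 2, giving 251.3 psf.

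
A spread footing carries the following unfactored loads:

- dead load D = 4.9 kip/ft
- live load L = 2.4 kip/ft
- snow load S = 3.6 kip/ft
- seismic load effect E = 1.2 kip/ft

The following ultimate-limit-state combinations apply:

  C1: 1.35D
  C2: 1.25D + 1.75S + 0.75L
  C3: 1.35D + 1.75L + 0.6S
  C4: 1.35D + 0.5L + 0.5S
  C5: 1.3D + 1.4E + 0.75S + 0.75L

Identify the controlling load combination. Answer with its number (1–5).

Combination 2

C1: 1.35(4.9) = 6.6
C2: 1.25(4.9) + 1.75(3.6) + 0.75(2.4) = 6.1 + 6.3 + 1.8 = 14.2
C3: 1.35(4.9) + 1.75(2.4) + 0.6(3.6) = 6.6 + 4.2 + 2.2 = 13.0
C4: 1.35(4.9) + 0.5(2.4) + 0.5(3.6) = 6.6 + 1.2 + 1.8 = 9.6
C5: 1.3(4.9) + 1.4(1.2) + 0.75(3.6) + 0.75(2.4) = 6.4 + 1.7 + 2.7 + 1.8 = 12.6
The largest value is 14.2 kip/ft from combination 2.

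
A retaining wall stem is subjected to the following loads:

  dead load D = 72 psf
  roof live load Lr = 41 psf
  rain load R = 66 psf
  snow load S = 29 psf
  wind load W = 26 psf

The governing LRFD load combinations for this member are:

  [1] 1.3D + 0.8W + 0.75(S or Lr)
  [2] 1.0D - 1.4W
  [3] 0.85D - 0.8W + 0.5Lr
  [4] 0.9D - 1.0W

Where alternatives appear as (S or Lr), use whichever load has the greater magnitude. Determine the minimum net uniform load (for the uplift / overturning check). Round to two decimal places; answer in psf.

(S or Lr) → Lr = 41 psf.
[1] 1.3(72) + 0.8(26) + 0.75(41) = 145.15
[2] 1.0(72) - 1.4(26) = 35.60
[3] 0.85(72) - 0.8(26) + 0.5(41) = 60.90
[4] 0.9(72) - 1.0(26) = 38.80
Combination 2 gives the minimum: 35.60 psf.

35.60 psf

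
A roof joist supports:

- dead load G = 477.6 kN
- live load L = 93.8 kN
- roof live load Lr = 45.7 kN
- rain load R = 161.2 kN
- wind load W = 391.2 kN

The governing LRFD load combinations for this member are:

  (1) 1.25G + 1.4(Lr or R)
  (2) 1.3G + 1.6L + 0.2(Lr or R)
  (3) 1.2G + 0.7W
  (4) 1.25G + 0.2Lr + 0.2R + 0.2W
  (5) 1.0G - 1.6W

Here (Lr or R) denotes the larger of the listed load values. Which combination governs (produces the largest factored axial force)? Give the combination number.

Combination 3

(Lr or R) → R = 161.2 kN.
(1) 1.25(477.6) + 1.4(161.2) = 597.0 + 225.7 = 822.7
(2) 1.3(477.6) + 1.6(93.8) + 0.2(161.2) = 620.9 + 150.1 + 32.2 = 803.2
(3) 1.2(477.6) + 0.7(391.2) = 847.0
(4) 1.25(477.6) + 0.2(45.7) + 0.2(161.2) + 0.2(391.2) = 716.6
(5) 1.0(477.6) - 1.6(391.2) = 477.6 - 625.9 = -148.3
The largest value is 847.0 kN from combination 3.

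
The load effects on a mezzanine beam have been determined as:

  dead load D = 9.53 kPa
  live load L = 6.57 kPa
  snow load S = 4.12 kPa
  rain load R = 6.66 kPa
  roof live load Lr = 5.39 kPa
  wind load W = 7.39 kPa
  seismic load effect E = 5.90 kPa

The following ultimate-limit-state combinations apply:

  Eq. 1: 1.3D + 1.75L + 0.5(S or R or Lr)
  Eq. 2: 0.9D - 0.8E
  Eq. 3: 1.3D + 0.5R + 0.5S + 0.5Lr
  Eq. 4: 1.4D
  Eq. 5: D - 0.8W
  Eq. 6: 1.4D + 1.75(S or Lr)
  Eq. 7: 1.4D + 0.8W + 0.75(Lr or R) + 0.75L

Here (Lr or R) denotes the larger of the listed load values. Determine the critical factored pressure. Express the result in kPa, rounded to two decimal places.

(S or R or Lr) → R = 6.66 kPa; (S or Lr) → Lr = 5.39 kPa; (Lr or R) → R = 6.66 kPa.
Eq. 1: 1.3(9.53) + 1.75(6.57) + 0.5(6.66) = 27.22
Eq. 2: 0.9(9.53) - 0.8(5.90) = 3.86
Eq. 3: 1.3(9.53) + 0.5(6.66) + 0.5(4.12) + 0.5(5.39) = 20.47
Eq. 4: 1.4(9.53) = 13.34
Eq. 5: 1.0(9.53) - 0.8(7.39) = 3.62
Eq. 6: 1.4(9.53) + 1.75(5.39) = 22.77
Eq. 7: 1.4(9.53) + 0.8(7.39) + 0.75(6.66) + 0.75(6.57) = 29.18
The controlling combination is 7, giving 29.18 kPa.

29.18 kPa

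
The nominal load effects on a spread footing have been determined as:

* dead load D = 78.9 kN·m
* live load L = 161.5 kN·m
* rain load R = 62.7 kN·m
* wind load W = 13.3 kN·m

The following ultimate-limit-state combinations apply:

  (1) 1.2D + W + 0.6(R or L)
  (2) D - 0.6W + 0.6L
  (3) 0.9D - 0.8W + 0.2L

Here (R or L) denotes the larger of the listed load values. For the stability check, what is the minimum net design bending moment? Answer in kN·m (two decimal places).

(R or L) → L = 161.5 kN·m.
(1) 1.2(78.9) + 1.0(13.3) + 0.6(161.5) = 204.88
(2) 1.0(78.9) - 0.6(13.3) + 0.6(161.5) = 167.82
(3) 0.9(78.9) - 0.8(13.3) + 0.2(161.5) = 92.67
Combination 3 gives the minimum: 92.67 kN·m.

92.67 kN·m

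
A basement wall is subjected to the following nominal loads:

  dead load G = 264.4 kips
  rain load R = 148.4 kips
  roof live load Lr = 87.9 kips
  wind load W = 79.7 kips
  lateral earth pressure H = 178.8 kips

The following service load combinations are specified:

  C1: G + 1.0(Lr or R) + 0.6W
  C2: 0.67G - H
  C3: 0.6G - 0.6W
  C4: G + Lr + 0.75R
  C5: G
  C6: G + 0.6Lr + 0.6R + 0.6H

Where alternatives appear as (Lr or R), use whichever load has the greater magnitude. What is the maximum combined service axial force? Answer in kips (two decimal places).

513.46 kips

(Lr or R) → R = 148.4 kips.
C1: 1.0(264.4) + 1.0(148.4) + 0.6(79.7) = 264.40 + 148.40 + 47.82 = 460.62
C2: 0.67(264.4) - 1.0(178.8) = 177.15 - 178.80 = -1.65
C3: 0.6(264.4) - 0.6(79.7) = 158.64 - 47.82 = 110.82
C4: 1.0(264.4) + 1.0(87.9) + 0.75(148.4) = 264.40 + 87.90 + 111.30 = 463.60
C5: 1.0(264.4) = 264.40
C6: 1.0(264.4) + 0.6(87.9) + 0.6(148.4) + 0.6(178.8) = 264.40 + 52.74 + 89.04 + 107.28 = 513.46
The controlling combination is 6, giving 513.46 kips.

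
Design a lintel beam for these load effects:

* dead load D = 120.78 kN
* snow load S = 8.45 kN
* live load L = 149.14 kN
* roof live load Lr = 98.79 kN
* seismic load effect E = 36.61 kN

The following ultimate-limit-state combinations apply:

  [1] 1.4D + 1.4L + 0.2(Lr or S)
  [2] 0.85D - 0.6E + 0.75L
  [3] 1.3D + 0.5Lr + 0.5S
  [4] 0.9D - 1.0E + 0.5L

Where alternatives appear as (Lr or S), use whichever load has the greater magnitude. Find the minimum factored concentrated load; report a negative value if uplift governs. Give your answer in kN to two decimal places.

146.66 kN

(Lr or S) → Lr = 98.79 kN.
[1] 1.4(120.78) + 1.4(149.14) + 0.2(98.79) = 397.65
[2] 0.85(120.78) - 0.6(36.61) + 0.75(149.14) = 192.55
[3] 1.3(120.78) + 0.5(98.79) + 0.5(8.45) = 210.63
[4] 0.9(120.78) - 1.0(36.61) + 0.5(149.14) = 146.66
Combination 4 gives the minimum: 146.66 kN.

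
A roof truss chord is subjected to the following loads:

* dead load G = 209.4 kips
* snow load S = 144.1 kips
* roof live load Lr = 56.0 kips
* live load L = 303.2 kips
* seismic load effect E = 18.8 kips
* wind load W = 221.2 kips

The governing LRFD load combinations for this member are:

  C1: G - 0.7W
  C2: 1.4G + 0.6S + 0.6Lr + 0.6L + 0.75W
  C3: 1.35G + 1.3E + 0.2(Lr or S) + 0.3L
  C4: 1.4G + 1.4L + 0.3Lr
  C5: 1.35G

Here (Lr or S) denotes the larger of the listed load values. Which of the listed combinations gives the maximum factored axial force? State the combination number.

Combination 2

(Lr or S) → S = 144.1 kips.
C1: 1.0(209.4) - 0.7(221.2) = 54.56
C2: 1.4(209.4) + 0.6(144.1) + 0.6(56.0) + 0.6(303.2) + 0.75(221.2) = 761.04
C3: 1.35(209.4) + 1.3(18.8) + 0.2(144.1) + 0.3(303.2) = 426.91
C4: 1.4(209.4) + 1.4(303.2) + 0.3(56.0) = 734.44
C5: 1.35(209.4) = 282.69
The largest value is 761.04 kips from combination 2.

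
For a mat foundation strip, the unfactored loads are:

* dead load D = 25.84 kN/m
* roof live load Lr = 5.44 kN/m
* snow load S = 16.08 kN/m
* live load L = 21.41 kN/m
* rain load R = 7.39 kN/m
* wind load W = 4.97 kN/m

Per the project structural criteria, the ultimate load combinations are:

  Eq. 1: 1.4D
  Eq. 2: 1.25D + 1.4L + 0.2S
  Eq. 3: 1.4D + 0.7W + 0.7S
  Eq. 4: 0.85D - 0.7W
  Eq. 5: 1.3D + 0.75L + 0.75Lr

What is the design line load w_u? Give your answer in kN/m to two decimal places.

Eq. 1: 1.4(25.84) = 36.18
Eq. 2: 1.25(25.84) + 1.4(21.41) + 0.2(16.08) = 65.49
Eq. 3: 1.4(25.84) + 0.7(4.97) + 0.7(16.08) = 50.91
Eq. 4: 0.85(25.84) - 0.7(4.97) = 18.49
Eq. 5: 1.3(25.84) + 0.75(21.41) + 0.75(5.44) = 53.73
The controlling combination is 2, giving 65.49 kN/m.

65.49 kN/m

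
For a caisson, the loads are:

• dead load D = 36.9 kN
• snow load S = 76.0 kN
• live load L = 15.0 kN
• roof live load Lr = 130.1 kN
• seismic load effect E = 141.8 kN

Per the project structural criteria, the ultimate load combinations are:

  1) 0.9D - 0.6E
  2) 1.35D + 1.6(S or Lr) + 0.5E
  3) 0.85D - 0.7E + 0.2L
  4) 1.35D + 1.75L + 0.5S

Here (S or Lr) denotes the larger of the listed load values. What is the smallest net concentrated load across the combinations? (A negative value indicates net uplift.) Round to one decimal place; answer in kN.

(S or Lr) → Lr = 130.1 kN.
1) 0.9(36.9) - 0.6(141.8) = 33.2 - 85.1 = -51.9
2) 1.35(36.9) + 1.6(130.1) + 0.5(141.8) = 49.8 + 208.2 + 70.9 = 328.9
3) 0.85(36.9) - 0.7(141.8) + 0.2(15.0) = 31.4 - 99.3 + 3.0 = -64.9
4) 1.35(36.9) + 1.75(15.0) + 0.5(76.0) = 49.8 + 26.3 + 38.0 = 114.1
Combination 3 gives the minimum: -64.9 kN.

-64.9 kN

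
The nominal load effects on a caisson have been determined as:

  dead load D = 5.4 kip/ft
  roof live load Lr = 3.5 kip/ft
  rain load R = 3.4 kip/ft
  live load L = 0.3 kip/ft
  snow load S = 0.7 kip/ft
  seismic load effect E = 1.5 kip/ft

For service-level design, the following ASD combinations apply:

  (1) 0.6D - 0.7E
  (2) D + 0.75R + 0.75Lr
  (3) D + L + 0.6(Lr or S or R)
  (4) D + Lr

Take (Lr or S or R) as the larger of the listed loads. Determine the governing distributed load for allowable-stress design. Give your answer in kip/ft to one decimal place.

(Lr or S or R) → Lr = 3.5 kip/ft.
(1) 0.6(5.4) - 0.7(1.5) = 2.2
(2) 1.0(5.4) + 0.75(3.4) + 0.75(3.5) = 5.4 + 2.6 + 2.6 = 10.6
(3) 1.0(5.4) + 1.0(0.3) + 0.6(3.5) = 5.4 + 0.3 + 2.1 = 7.8
(4) 1.0(5.4) + 1.0(3.5) = 5.4 + 3.5 = 8.9
The controlling combination is 2, giving 10.6 kip/ft.

10.6 kip/ft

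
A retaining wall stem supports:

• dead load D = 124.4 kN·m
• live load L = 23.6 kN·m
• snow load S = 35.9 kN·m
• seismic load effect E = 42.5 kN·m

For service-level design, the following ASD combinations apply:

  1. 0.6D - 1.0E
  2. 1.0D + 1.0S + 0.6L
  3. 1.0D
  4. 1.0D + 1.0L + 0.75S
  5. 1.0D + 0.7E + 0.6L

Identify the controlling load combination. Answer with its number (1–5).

Combination 4

1. 0.6(124.4) - 1.0(42.5) = 74.64 - 42.50 = 32.14
2. 1.0(124.4) + 1.0(35.9) + 0.6(23.6) = 124.40 + 35.90 + 14.16 = 174.46
3. 1.0(124.4) = 124.40
4. 1.0(124.4) + 1.0(23.6) + 0.75(35.9) = 124.40 + 23.60 + 26.93 = 174.93
5. 1.0(124.4) + 0.7(42.5) + 0.6(23.6) = 124.40 + 29.75 + 14.16 = 168.31
The largest value is 174.93 kN·m from combination 4.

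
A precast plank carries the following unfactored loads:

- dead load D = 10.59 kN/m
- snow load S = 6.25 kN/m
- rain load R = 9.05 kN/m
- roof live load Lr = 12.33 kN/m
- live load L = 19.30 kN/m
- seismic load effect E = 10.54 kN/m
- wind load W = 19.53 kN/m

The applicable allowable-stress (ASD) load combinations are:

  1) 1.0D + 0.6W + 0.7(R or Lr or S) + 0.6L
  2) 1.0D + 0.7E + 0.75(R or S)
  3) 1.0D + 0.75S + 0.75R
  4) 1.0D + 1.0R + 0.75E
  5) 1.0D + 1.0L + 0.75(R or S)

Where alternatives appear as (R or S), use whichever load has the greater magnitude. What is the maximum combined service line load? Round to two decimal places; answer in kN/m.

(R or Lr or S) → Lr = 12.33 kN/m; (R or S) → R = 9.05 kN/m.
1) 1.0(10.59) + 0.6(19.53) + 0.7(12.33) + 0.6(19.30) = 42.52
2) 1.0(10.59) + 0.7(10.54) + 0.75(9.05) = 24.76
3) 1.0(10.59) + 0.75(6.25) + 0.75(9.05) = 22.07
4) 1.0(10.59) + 1.0(9.05) + 0.75(10.54) = 27.55
5) 1.0(10.59) + 1.0(19.30) + 0.75(9.05) = 36.68
The controlling combination is 1, giving 42.52 kN/m.

42.52 kN/m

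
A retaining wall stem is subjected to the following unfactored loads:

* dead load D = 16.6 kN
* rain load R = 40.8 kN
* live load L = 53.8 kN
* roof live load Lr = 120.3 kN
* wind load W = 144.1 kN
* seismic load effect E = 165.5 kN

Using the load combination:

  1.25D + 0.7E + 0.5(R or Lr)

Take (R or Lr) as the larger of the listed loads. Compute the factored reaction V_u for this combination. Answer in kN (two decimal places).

196.75 kN

(R or Lr) → Lr = 120.3 kN.
1.25(16.6) + 0.7(165.5) + 0.5(120.3) = 20.75 + 115.85 + 60.15 = 196.75
V_u = 196.75 kN.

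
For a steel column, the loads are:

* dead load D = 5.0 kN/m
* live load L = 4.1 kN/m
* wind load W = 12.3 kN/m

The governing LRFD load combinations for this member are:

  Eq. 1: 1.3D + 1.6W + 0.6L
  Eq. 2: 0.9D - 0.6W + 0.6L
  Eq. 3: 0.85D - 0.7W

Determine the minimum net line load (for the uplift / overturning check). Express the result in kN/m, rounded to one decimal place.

-4.4 kN/m

Eq. 1: 1.3(5.0) + 1.6(12.3) + 0.6(4.1) = 28.6
Eq. 2: 0.9(5.0) - 0.6(12.3) + 0.6(4.1) = 4.5 - 7.4 + 2.5 = -0.4
Eq. 3: 0.85(5.0) - 0.7(12.3) = -4.4
Combination 3 gives the minimum: -4.4 kN/m.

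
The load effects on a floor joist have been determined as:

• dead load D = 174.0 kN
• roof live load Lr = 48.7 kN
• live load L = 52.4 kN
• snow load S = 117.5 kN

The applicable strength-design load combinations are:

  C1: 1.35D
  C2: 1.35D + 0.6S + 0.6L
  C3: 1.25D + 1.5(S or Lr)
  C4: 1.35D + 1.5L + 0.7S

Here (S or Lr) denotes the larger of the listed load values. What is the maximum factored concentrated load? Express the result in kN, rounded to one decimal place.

(S or Lr) → S = 117.5 kN.
C1: 1.35(174.0) = 234.9
C2: 1.35(174.0) + 0.6(117.5) + 0.6(52.4) = 234.9 + 70.5 + 31.4 = 336.8
C3: 1.25(174.0) + 1.5(117.5) = 217.5 + 176.3 = 393.8
C4: 1.35(174.0) + 1.5(52.4) + 0.7(117.5) = 234.9 + 78.6 + 82.3 = 395.8
Combination 4 governs: P_u = 395.8 kN.

395.8 kN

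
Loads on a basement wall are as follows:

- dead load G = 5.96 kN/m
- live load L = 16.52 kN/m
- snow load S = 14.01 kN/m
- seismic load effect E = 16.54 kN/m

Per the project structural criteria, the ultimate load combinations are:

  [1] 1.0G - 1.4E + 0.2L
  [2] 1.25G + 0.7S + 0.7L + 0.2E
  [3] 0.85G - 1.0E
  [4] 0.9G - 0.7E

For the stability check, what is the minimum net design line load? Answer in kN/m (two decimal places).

-13.89 kN/m

[1] 1.0(5.96) - 1.4(16.54) + 0.2(16.52) = -13.89
[2] 1.25(5.96) + 0.7(14.01) + 0.7(16.52) + 0.2(16.54) = 7.45 + 9.81 + 11.56 + 3.31 = 32.13
[3] 0.85(5.96) - 1.0(16.54) = 5.07 - 16.54 = -11.47
[4] 0.9(5.96) - 0.7(16.54) = -6.21
Combination 1 gives the minimum: -13.89 kN/m.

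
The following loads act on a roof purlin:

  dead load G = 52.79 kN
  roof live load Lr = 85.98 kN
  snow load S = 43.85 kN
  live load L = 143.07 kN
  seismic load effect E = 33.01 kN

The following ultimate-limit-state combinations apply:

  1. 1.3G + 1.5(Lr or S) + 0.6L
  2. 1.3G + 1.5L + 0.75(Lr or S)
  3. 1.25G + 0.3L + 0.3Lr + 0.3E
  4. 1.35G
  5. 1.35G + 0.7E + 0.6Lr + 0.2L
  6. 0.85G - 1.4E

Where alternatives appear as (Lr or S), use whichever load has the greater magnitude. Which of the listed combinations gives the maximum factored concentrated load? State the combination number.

(Lr or S) → Lr = 85.98 kN.
1. 1.3(52.79) + 1.5(85.98) + 0.6(143.07) = 68.63 + 128.97 + 85.84 = 283.44
2. 1.3(52.79) + 1.5(143.07) + 0.75(85.98) = 347.72
3. 1.25(52.79) + 0.3(143.07) + 0.3(85.98) + 0.3(33.01) = 144.61
4. 1.35(52.79) = 71.27
5. 1.35(52.79) + 0.7(33.01) + 0.6(85.98) + 0.2(143.07) = 71.27 + 23.11 + 51.59 + 28.61 = 174.58
6. 0.85(52.79) - 1.4(33.01) = 44.87 - 46.21 = -1.34
The largest value is 347.72 kN from combination 2.

Combination 2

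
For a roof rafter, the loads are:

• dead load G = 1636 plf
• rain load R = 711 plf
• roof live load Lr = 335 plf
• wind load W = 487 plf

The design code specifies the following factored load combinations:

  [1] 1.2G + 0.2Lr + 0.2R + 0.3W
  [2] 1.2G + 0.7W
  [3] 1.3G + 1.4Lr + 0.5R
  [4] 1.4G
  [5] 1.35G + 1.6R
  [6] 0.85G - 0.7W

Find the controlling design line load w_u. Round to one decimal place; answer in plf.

[1] 1.2(1636) + 0.2(335) + 0.2(711) + 0.3(487) = 1963.2 + 67.0 + 142.2 + 146.1 = 2318.5
[2] 1.2(1636) + 0.7(487) = 1963.2 + 340.9 = 2304.1
[3] 1.3(1636) + 1.4(335) + 0.5(711) = 2126.8 + 469.0 + 355.5 = 2951.3
[4] 1.4(1636) = 2290.4
[5] 1.35(1636) + 1.6(711) = 2208.6 + 1137.6 = 3346.2
[6] 0.85(1636) - 0.7(487) = 1390.6 - 340.9 = 1049.7
Maximum is from combination 5.

3346.2 plf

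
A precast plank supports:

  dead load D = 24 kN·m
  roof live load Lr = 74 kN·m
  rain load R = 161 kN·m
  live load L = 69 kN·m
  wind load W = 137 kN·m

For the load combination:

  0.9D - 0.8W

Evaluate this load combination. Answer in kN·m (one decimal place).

0.9(24) - 0.8(137) = 21.6 - 109.6 = -88.0
M_u = -88.0 kN·m.

-88.0 kN·m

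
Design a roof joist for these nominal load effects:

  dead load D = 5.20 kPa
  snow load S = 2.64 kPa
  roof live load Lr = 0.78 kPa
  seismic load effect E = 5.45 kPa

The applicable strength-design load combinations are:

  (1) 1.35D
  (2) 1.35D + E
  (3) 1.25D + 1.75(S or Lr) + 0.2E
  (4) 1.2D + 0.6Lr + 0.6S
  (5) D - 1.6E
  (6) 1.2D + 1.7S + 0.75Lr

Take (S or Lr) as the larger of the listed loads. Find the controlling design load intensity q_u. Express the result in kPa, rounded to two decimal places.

(S or Lr) → S = 2.64 kPa.
(1) 1.35(5.20) = 7.02
(2) 1.35(5.20) + 1.0(5.45) = 7.02 + 5.45 = 12.47
(3) 1.25(5.20) + 1.75(2.64) + 0.2(5.45) = 6.50 + 4.62 + 1.09 = 12.21
(4) 1.2(5.20) + 0.6(0.78) + 0.6(2.64) = 6.24 + 0.47 + 1.58 = 8.29
(5) 1.0(5.20) - 1.6(5.45) = 5.20 - 8.72 = -3.52
(6) 1.2(5.20) + 1.7(2.64) + 0.75(0.78) = 11.31
The controlling combination is 2, giving 12.47 kPa.

12.47 kPa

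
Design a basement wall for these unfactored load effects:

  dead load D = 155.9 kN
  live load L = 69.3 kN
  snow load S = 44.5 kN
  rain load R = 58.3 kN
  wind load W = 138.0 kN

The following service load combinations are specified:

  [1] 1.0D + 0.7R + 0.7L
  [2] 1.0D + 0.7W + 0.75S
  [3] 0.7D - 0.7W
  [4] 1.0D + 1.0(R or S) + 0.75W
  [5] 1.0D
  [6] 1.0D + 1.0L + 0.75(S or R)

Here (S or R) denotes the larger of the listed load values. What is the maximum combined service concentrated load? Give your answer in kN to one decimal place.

317.7 kN

(R or S) → R = 58.3 kN; (S or R) → R = 58.3 kN.
[1] 1.0(155.9) + 0.7(58.3) + 0.7(69.3) = 155.9 + 40.8 + 48.5 = 245.2
[2] 1.0(155.9) + 0.7(138.0) + 0.75(44.5) = 155.9 + 96.6 + 33.4 = 285.9
[3] 0.7(155.9) - 0.7(138.0) = 109.1 - 96.6 = 12.5
[4] 1.0(155.9) + 1.0(58.3) + 0.75(138.0) = 155.9 + 58.3 + 103.5 = 317.7
[5] 1.0(155.9) = 155.9
[6] 1.0(155.9) + 1.0(69.3) + 0.75(58.3) = 155.9 + 69.3 + 43.7 = 268.9
Combination 4 governs: P = 317.7 kN.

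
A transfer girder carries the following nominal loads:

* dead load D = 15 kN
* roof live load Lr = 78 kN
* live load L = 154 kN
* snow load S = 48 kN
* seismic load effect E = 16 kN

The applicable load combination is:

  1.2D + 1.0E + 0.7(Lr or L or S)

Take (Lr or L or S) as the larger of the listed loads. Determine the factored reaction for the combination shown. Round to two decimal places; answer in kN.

141.80 kN

(Lr or L or S) → L = 154 kN.
1.2(15) + 1.0(16) + 0.7(154) = 18.00 + 16.00 + 107.80 = 141.80
V_u = 141.80 kN.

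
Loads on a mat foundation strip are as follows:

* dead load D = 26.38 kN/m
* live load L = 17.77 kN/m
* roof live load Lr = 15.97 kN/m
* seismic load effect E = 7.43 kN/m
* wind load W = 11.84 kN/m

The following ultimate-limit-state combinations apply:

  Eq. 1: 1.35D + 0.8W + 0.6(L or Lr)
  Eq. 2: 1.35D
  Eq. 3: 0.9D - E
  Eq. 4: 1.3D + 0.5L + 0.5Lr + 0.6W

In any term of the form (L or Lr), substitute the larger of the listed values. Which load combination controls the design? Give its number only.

Combination 4

(L or Lr) → L = 17.77 kN/m.
Eq. 1: 1.35(26.38) + 0.8(11.84) + 0.6(17.77) = 55.75
Eq. 2: 1.35(26.38) = 35.61
Eq. 3: 0.9(26.38) - 1.0(7.43) = 23.74 - 7.43 = 16.31
Eq. 4: 1.3(26.38) + 0.5(17.77) + 0.5(15.97) + 0.6(11.84) = 34.29 + 8.89 + 7.99 + 7.10 = 58.27
The largest value is 58.27 kN/m from combination 4.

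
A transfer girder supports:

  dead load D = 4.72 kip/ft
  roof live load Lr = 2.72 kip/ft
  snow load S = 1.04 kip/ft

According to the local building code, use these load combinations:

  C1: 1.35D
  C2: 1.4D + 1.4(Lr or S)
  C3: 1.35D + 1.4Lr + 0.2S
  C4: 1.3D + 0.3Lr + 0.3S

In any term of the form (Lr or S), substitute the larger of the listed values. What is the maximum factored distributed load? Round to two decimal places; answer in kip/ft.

(Lr or S) → Lr = 2.72 kip/ft.
C1: 1.35(4.72) = 6.37
C2: 1.4(4.72) + 1.4(2.72) = 6.61 + 3.81 = 10.42
C3: 1.35(4.72) + 1.4(2.72) + 0.2(1.04) = 6.37 + 3.81 + 0.21 = 10.39
C4: 1.3(4.72) + 0.3(2.72) + 0.3(1.04) = 7.26
The controlling combination is 2, giving 10.42 kip/ft.

10.42 kip/ft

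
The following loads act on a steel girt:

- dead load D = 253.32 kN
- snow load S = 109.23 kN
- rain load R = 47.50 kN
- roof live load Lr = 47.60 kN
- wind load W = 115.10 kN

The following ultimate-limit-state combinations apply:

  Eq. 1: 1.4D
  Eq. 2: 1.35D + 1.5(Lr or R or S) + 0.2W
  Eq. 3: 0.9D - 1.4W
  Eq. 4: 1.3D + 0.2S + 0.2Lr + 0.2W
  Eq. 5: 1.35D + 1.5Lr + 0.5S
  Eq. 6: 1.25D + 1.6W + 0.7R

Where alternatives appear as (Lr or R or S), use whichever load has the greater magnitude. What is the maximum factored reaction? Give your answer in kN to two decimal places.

534.06 kN

(Lr or R or S) → S = 109.23 kN.
Eq. 1: 1.4(253.32) = 354.65
Eq. 2: 1.35(253.32) + 1.5(109.23) + 0.2(115.10) = 341.98 + 163.85 + 23.02 = 528.85
Eq. 3: 0.9(253.32) - 1.4(115.10) = 227.99 - 161.14 = 66.85
Eq. 4: 1.3(253.32) + 0.2(109.23) + 0.2(47.60) + 0.2(115.10) = 383.70
Eq. 5: 1.35(253.32) + 1.5(47.60) + 0.5(109.23) = 341.98 + 71.40 + 54.62 = 468.00
Eq. 6: 1.25(253.32) + 1.6(115.10) + 0.7(47.50) = 316.65 + 184.16 + 33.25 = 534.06
Combination 6 governs: V_u = 534.06 kN.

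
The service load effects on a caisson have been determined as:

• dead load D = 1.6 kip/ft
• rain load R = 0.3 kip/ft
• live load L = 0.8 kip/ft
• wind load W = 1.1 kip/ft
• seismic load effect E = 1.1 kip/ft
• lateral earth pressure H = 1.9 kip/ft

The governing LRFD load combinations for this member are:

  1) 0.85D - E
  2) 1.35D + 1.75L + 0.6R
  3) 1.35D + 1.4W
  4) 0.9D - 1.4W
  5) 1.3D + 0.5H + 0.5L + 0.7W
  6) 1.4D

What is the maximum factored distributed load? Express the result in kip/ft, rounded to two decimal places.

1) 0.85(1.6) - 1.0(1.1) = 0.26
2) 1.35(1.6) + 1.75(0.8) + 0.6(0.3) = 3.74
3) 1.35(1.6) + 1.4(1.1) = 3.70
4) 0.9(1.6) - 1.4(1.1) = -0.10
5) 1.3(1.6) + 0.5(1.9) + 0.5(0.8) + 0.7(1.1) = 4.20
6) 1.4(1.6) = 2.24
Maximum is from combination 5.

4.20 kip/ft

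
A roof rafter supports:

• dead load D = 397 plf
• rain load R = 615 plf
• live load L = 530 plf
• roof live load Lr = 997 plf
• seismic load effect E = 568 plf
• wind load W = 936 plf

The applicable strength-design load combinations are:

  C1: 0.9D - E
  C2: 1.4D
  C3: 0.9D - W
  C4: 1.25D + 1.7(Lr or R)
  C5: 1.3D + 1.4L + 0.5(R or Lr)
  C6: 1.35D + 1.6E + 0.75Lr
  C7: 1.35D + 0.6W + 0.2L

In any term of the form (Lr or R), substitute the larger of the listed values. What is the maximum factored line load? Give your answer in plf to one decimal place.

(Lr or R) → Lr = 997 plf; (R or Lr) → Lr = 997 plf.
C1: 0.9(397) - 1.0(568) = 357.3 - 568.0 = -210.7
C2: 1.4(397) = 555.8
C3: 0.9(397) - 1.0(936) = 357.3 - 936.0 = -578.7
C4: 1.25(397) + 1.7(997) = 496.3 + 1694.9 = 2191.2
C5: 1.3(397) + 1.4(530) + 0.5(997) = 516.1 + 742.0 + 498.5 = 1756.6
C6: 1.35(397) + 1.6(568) + 0.75(997) = 2192.5
C7: 1.35(397) + 0.6(936) + 0.2(530) = 536.0 + 561.6 + 106.0 = 1203.6
Maximum is from combination 6.

2192.5 plf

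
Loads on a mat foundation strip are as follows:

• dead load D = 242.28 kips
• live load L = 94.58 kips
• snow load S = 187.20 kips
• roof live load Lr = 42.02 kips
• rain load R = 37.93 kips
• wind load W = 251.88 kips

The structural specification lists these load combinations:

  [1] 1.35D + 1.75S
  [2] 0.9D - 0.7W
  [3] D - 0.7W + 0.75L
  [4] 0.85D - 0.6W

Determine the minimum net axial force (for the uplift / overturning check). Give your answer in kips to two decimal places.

[1] 1.35(242.28) + 1.75(187.20) = 327.08 + 327.60 = 654.68
[2] 0.9(242.28) - 0.7(251.88) = 41.74
[3] 1.0(242.28) - 0.7(251.88) + 0.75(94.58) = 242.28 - 176.32 + 70.94 = 136.90
[4] 0.85(242.28) - 0.6(251.88) = 205.94 - 151.13 = 54.81
Combination 2 gives the minimum: 41.74 kips.

41.74 kips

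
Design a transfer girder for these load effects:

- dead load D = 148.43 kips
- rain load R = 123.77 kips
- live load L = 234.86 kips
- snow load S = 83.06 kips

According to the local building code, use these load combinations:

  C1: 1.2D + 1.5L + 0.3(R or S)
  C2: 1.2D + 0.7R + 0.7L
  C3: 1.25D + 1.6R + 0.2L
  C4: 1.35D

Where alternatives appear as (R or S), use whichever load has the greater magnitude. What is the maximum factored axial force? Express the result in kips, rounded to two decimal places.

567.54 kips

(R or S) → R = 123.77 kips.
C1: 1.2(148.43) + 1.5(234.86) + 0.3(123.77) = 178.12 + 352.29 + 37.13 = 567.54
C2: 1.2(148.43) + 0.7(123.77) + 0.7(234.86) = 178.12 + 86.64 + 164.40 = 429.16
C3: 1.25(148.43) + 1.6(123.77) + 0.2(234.86) = 185.54 + 198.03 + 46.97 = 430.54
C4: 1.35(148.43) = 200.38
Combination 1 governs: P_u = 567.54 kips.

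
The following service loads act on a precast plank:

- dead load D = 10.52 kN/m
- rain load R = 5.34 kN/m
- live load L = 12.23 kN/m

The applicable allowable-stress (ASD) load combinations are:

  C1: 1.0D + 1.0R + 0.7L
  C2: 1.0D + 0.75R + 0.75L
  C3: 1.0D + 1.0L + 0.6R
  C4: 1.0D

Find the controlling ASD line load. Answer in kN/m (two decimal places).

C1: 1.0(10.52) + 1.0(5.34) + 0.7(12.23) = 10.52 + 5.34 + 8.56 = 24.42
C2: 1.0(10.52) + 0.75(5.34) + 0.75(12.23) = 10.52 + 4.01 + 9.17 = 23.70
C3: 1.0(10.52) + 1.0(12.23) + 0.6(5.34) = 10.52 + 12.23 + 3.20 = 25.95
C4: 1.0(10.52) = 10.52
Maximum is from combination 3.

25.95 kN/m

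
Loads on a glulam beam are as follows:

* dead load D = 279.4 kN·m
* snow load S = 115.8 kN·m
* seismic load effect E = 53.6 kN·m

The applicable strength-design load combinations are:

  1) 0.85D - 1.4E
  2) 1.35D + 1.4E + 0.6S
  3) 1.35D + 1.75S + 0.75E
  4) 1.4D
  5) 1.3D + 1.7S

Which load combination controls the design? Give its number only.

Combination 3

1) 0.85(279.4) - 1.4(53.6) = 237.5 - 75.0 = 162.5
2) 1.35(279.4) + 1.4(53.6) + 0.6(115.8) = 377.2 + 75.0 + 69.5 = 521.7
3) 1.35(279.4) + 1.75(115.8) + 0.75(53.6) = 620.0
4) 1.4(279.4) = 391.2
5) 1.3(279.4) + 1.7(115.8) = 363.2 + 196.9 = 560.1
The largest value is 620.0 kN·m from combination 3.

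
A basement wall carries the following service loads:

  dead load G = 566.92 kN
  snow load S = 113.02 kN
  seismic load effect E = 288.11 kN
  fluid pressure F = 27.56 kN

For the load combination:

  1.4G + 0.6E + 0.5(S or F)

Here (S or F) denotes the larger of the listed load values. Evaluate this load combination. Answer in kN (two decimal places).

(S or F) → S = 113.02 kN.
1.4(566.92) + 0.6(288.11) + 0.5(113.02) = 1023.06
N_u = 1023.06 kN.

1023.06 kN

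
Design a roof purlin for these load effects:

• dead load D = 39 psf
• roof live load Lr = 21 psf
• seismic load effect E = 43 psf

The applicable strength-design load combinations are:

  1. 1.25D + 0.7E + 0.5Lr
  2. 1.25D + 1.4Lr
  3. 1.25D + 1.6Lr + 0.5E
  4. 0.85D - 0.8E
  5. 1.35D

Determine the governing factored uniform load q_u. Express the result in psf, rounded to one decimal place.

1. 1.25(39) + 0.7(43) + 0.5(21) = 48.8 + 30.1 + 10.5 = 89.4
2. 1.25(39) + 1.4(21) = 48.8 + 29.4 = 78.2
3. 1.25(39) + 1.6(21) + 0.5(43) = 48.8 + 33.6 + 21.5 = 103.9
4. 0.85(39) - 0.8(43) = -1.3
5. 1.35(39) = 52.7
Combination 3 governs: q_u = 103.9 psf.

103.9 psf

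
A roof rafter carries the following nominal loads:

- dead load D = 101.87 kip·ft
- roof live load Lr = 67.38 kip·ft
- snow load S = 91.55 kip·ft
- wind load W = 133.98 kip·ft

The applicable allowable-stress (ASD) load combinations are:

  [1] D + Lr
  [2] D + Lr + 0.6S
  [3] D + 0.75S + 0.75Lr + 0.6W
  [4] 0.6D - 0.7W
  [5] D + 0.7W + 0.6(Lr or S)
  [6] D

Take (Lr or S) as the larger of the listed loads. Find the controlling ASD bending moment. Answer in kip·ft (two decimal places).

(Lr or S) → S = 91.55 kip·ft.
[1] 1.0(101.87) + 1.0(67.38) = 101.87 + 67.38 = 169.25
[2] 1.0(101.87) + 1.0(67.38) + 0.6(91.55) = 101.87 + 67.38 + 54.93 = 224.18
[3] 1.0(101.87) + 0.75(91.55) + 0.75(67.38) + 0.6(133.98) = 101.87 + 68.66 + 50.54 + 80.39 = 301.46
[4] 0.6(101.87) - 0.7(133.98) = -32.66
[5] 1.0(101.87) + 0.7(133.98) + 0.6(91.55) = 101.87 + 93.79 + 54.93 = 250.59
[6] 1.0(101.87) = 101.87
The controlling combination is 3, giving 301.46 kip·ft.

301.46 kip·ft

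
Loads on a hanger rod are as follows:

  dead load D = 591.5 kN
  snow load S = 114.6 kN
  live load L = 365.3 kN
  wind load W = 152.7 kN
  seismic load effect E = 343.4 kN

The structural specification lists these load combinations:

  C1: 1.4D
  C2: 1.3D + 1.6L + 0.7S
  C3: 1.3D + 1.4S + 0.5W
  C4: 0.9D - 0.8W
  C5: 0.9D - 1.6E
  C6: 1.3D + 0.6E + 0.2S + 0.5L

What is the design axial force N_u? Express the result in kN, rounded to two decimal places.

1433.65 kN

C1: 1.4(591.5) = 828.10
C2: 1.3(591.5) + 1.6(365.3) + 0.7(114.6) = 768.95 + 584.48 + 80.22 = 1433.65
C3: 1.3(591.5) + 1.4(114.6) + 0.5(152.7) = 768.95 + 160.44 + 76.35 = 1005.74
C4: 0.9(591.5) - 0.8(152.7) = 532.35 - 122.16 = 410.19
C5: 0.9(591.5) - 1.6(343.4) = 532.35 - 549.44 = -17.09
C6: 1.3(591.5) + 0.6(343.4) + 0.2(114.6) + 0.5(365.3) = 768.95 + 206.04 + 22.92 + 182.65 = 1180.56
The controlling combination is 2, giving 1433.65 kN.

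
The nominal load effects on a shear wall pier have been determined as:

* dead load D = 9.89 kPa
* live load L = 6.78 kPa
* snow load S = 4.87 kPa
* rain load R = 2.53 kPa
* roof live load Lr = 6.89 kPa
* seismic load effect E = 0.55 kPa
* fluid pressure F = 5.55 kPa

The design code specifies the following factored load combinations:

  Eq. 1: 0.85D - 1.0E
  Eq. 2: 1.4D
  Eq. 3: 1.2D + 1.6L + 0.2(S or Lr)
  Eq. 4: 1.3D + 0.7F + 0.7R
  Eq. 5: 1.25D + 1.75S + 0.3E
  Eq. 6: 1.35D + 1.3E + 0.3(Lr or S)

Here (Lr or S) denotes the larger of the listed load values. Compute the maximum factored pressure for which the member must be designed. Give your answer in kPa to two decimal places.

24.09 kPa

(S or Lr) → Lr = 6.89 kPa; (Lr or S) → Lr = 6.89 kPa.
Eq. 1: 0.85(9.89) - 1.0(0.55) = 7.86
Eq. 2: 1.4(9.89) = 13.85
Eq. 3: 1.2(9.89) + 1.6(6.78) + 0.2(6.89) = 24.09
Eq. 4: 1.3(9.89) + 0.7(5.55) + 0.7(2.53) = 18.51
Eq. 5: 1.25(9.89) + 1.75(4.87) + 0.3(0.55) = 21.05
Eq. 6: 1.35(9.89) + 1.3(0.55) + 0.3(6.89) = 16.13
Maximum is from combination 3.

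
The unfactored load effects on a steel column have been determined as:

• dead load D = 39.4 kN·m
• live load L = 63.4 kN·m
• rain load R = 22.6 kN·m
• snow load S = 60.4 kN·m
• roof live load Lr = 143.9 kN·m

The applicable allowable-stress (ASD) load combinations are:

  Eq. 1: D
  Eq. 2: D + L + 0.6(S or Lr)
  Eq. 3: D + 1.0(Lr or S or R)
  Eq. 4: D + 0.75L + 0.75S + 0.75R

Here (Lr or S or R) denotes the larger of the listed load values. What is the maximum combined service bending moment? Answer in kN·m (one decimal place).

(S or Lr) → Lr = 143.9 kN·m; (Lr or S or R) → Lr = 143.9 kN·m.
Eq. 1: 1.0(39.4) = 39.4
Eq. 2: 1.0(39.4) + 1.0(63.4) + 0.6(143.9) = 39.4 + 63.4 + 86.3 = 189.1
Eq. 3: 1.0(39.4) + 1.0(143.9) = 39.4 + 143.9 = 183.3
Eq. 4: 1.0(39.4) + 0.75(63.4) + 0.75(60.4) + 0.75(22.6) = 149.2
The controlling combination is 2, giving 189.1 kN·m.

189.1 kN·m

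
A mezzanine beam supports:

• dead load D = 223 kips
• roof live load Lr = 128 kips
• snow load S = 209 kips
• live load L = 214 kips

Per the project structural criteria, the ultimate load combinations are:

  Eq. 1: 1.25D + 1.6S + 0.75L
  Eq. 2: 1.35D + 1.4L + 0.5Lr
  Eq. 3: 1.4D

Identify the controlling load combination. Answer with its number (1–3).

Eq. 1: 1.25(223) + 1.6(209) + 0.75(214) = 278.75 + 334.40 + 160.50 = 773.65
Eq. 2: 1.35(223) + 1.4(214) + 0.5(128) = 301.05 + 299.60 + 64.00 = 664.65
Eq. 3: 1.4(223) = 312.20
The largest value is 773.65 kips from combination 1.

Combination 1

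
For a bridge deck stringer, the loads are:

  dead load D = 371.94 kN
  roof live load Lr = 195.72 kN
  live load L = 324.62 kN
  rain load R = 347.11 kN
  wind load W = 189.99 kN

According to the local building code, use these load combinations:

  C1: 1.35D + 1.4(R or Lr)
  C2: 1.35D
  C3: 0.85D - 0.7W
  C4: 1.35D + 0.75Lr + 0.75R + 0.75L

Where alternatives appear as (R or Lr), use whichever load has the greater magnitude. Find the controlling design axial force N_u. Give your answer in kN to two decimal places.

(R or Lr) → R = 347.11 kN.
C1: 1.35(371.94) + 1.4(347.11) = 502.12 + 485.95 = 988.07
C2: 1.35(371.94) = 502.12
C3: 0.85(371.94) - 0.7(189.99) = 316.15 - 132.99 = 183.16
C4: 1.35(371.94) + 0.75(195.72) + 0.75(347.11) + 0.75(324.62) = 502.12 + 146.79 + 260.33 + 243.47 = 1152.71
Maximum is from combination 4.

1152.71 kN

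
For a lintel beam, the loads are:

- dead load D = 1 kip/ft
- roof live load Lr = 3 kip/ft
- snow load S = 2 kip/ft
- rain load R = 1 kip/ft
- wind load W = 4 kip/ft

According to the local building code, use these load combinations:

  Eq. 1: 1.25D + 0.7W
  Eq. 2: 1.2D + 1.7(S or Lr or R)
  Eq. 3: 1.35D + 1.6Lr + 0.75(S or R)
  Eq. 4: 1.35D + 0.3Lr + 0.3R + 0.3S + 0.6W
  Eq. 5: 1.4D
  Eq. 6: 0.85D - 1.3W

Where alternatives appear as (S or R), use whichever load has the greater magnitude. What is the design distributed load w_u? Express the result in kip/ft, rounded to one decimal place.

(S or Lr or R) → Lr = 3 kip/ft; (S or R) → S = 2 kip/ft.
Eq. 1: 1.25(1) + 0.7(4) = 4.1
Eq. 2: 1.2(1) + 1.7(3) = 6.3
Eq. 3: 1.35(1) + 1.6(3) + 0.75(2) = 7.7
Eq. 4: 1.35(1) + 0.3(3) + 0.3(1) + 0.3(2) + 0.6(4) = 5.6
Eq. 5: 1.4(1) = 1.4
Eq. 6: 0.85(1) - 1.3(4) = -4.4
The controlling combination is 3, giving 7.7 kip/ft.

7.7 kip/ft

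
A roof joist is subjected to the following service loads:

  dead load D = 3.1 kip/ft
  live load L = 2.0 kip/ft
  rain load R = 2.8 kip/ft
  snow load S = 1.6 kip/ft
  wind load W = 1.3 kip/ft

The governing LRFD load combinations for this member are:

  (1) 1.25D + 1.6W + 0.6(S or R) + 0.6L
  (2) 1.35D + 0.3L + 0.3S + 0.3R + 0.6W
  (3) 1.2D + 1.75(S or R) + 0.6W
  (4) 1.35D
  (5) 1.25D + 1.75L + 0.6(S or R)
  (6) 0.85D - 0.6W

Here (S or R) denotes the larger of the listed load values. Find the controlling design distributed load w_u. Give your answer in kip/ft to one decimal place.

9.4 kip/ft

(S or R) → R = 2.8 kip/ft.
(1) 1.25(3.1) + 1.6(1.3) + 0.6(2.8) + 0.6(2.0) = 8.8
(2) 1.35(3.1) + 0.3(2.0) + 0.3(1.6) + 0.3(2.8) + 0.6(1.3) = 4.2 + 0.6 + 0.5 + 0.8 + 0.8 = 6.9
(3) 1.2(3.1) + 1.75(2.8) + 0.6(1.3) = 3.7 + 4.9 + 0.8 = 9.4
(4) 1.35(3.1) = 4.2
(5) 1.25(3.1) + 1.75(2.0) + 0.6(2.8) = 3.9 + 3.5 + 1.7 = 9.1
(6) 0.85(3.1) - 0.6(1.3) = 1.9
Maximum is from combination 3.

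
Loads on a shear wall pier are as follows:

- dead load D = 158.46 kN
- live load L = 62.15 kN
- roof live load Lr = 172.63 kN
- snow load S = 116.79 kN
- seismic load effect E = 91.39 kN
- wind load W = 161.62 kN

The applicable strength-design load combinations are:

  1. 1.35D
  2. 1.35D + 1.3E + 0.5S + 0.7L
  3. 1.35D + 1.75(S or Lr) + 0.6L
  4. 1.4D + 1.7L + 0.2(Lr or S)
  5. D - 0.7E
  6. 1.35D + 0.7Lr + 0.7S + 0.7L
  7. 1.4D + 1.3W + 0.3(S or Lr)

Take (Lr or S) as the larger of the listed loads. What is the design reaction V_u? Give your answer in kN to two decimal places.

(S or Lr) → Lr = 172.63 kN; (Lr or S) → Lr = 172.63 kN.
1. 1.35(158.46) = 213.92
2. 1.35(158.46) + 1.3(91.39) + 0.5(116.79) + 0.7(62.15) = 434.63
3. 1.35(158.46) + 1.75(172.63) + 0.6(62.15) = 213.92 + 302.10 + 37.29 = 553.31
4. 1.4(158.46) + 1.7(62.15) + 0.2(172.63) = 221.84 + 105.66 + 34.53 = 362.03
5. 1.0(158.46) - 0.7(91.39) = 158.46 - 63.97 = 94.49
6. 1.35(158.46) + 0.7(172.63) + 0.7(116.79) + 0.7(62.15) = 213.92 + 120.84 + 81.75 + 43.51 = 460.02
7. 1.4(158.46) + 1.3(161.62) + 0.3(172.63) = 221.84 + 210.11 + 51.79 = 483.74
The controlling combination is 3, giving 553.31 kN.

553.31 kN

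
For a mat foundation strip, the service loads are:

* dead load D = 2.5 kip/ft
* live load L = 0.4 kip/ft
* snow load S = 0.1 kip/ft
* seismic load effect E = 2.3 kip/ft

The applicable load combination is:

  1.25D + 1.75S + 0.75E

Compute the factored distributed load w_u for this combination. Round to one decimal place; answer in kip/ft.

5.0 kip/ft

1.25(2.5) + 1.75(0.1) + 0.75(2.3) = 3.1 + 0.2 + 1.7 = 5.0
w_u = 5.0 kip/ft.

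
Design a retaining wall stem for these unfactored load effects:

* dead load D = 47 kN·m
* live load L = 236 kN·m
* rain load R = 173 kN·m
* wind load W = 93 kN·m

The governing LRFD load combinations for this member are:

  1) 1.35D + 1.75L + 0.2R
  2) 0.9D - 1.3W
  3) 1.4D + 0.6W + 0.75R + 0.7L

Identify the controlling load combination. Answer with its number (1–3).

1) 1.35(47) + 1.75(236) + 0.2(173) = 63.5 + 413.0 + 34.6 = 511.1
2) 0.9(47) - 1.3(93) = 42.3 - 120.9 = -78.6
3) 1.4(47) + 0.6(93) + 0.75(173) + 0.7(236) = 65.8 + 55.8 + 129.8 + 165.2 = 416.6
The largest value is 511.1 kN·m from combination 1.

Combination 1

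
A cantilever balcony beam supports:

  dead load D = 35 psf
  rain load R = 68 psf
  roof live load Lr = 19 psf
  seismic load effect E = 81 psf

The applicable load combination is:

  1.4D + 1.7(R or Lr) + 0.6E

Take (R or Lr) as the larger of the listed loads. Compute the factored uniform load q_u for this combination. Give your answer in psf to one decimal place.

(R or Lr) → R = 68 psf.
1.4(35) + 1.7(68) + 0.6(81) = 49.0 + 115.6 + 48.6 = 213.2
q_u = 213.2 psf.

213.2 psf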